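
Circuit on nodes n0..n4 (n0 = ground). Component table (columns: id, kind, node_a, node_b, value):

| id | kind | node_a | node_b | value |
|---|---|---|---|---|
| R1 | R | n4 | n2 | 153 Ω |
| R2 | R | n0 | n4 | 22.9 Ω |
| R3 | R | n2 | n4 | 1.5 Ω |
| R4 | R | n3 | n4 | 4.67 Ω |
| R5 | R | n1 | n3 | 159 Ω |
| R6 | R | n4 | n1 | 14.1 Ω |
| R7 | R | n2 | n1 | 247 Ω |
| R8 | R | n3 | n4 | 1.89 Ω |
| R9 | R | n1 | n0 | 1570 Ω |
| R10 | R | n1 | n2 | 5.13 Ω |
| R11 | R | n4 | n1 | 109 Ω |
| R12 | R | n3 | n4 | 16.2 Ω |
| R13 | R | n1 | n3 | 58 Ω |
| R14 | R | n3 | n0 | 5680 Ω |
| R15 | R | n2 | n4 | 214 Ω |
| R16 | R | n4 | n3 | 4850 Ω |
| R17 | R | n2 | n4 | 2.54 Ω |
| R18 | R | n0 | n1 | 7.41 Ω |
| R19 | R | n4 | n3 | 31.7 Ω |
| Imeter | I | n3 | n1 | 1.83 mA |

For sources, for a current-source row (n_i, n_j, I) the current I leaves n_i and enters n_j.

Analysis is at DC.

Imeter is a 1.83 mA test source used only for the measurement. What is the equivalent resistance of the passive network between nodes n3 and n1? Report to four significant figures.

R_eq = 4.274 Ω

MNA unknowns: 4 node voltages V₁..V_4
R1: Y=0.006536 on G[4,2]
R2: Y=0.04367 on G[0,4]
R3: Y=0.6667 on G[2,4]
R4: Y=0.2141 on G[3,4]
R5: Y=0.006289 on G[1,3]
R6: Y=0.07092 on G[4,1]
R7: Y=0.004049 on G[2,1]
R8: Y=0.5291 on G[3,4]
R9: Y=0.0006369 on G[1,0]
R10: Y=0.1949 on G[1,2]
R11: Y=0.009174 on G[4,1]
R12: Y=0.06173 on G[3,4]
R13: Y=0.01724 on G[1,3]
R14: Y=0.0001761 on G[3,0]
R15: Y=0.004673 on G[2,4]
R16: Y=0.0002062 on G[4,3]
R17: Y=0.3937 on G[2,4]
R18: Y=0.1350 on G[0,1]
R19: Y=0.03155 on G[4,3]
Imeter: z[3]−=0.00183, z[1]+=0.00183
solve → V1=0.001433, V2=-0.003506, V3=-0.006389, V4=-0.004423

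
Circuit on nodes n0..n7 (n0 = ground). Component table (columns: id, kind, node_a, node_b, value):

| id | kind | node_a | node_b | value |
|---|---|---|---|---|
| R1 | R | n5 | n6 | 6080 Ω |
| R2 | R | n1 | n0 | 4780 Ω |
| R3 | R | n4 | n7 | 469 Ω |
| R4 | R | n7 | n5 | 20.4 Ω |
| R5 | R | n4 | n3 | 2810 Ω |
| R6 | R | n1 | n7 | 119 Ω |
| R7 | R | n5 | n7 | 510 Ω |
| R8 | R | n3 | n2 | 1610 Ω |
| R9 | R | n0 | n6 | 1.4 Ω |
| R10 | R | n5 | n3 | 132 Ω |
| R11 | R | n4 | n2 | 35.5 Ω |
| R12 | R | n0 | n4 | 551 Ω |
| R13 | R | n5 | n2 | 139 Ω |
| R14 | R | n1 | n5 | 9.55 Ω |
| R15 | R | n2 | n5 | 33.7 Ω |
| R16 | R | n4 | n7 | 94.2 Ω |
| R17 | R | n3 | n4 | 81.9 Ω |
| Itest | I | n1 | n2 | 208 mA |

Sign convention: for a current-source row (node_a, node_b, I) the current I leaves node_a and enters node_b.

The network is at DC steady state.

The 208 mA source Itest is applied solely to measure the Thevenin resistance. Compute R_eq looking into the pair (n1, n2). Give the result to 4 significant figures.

R_eq = 29.74 Ω

Apply KCL at each of the 7 non-ground nodes and solve the resulting linear system.
Node n1: branches {R2, R6, R14, Itest} → V_1 = -3.938
Node n2: branches {R8, R11, R13, R15, Itest} → V_2 = 2.248
Node n3: branches {R5, R8, R10, R17} → V_3 = -0.3176
Node n4: branches {R3, R5, R11, R12, R16, R17} → V_4 = 0.6468
Node n5: branches {R1, R4, R7, R10, R13, R14, R15} → V_5 = -2.128
Node n6: branches {R1, R9} → V_6 = -0.0004898
Node n7: branches {R3, R4, R6, R7, R16} → V_7 = -1.848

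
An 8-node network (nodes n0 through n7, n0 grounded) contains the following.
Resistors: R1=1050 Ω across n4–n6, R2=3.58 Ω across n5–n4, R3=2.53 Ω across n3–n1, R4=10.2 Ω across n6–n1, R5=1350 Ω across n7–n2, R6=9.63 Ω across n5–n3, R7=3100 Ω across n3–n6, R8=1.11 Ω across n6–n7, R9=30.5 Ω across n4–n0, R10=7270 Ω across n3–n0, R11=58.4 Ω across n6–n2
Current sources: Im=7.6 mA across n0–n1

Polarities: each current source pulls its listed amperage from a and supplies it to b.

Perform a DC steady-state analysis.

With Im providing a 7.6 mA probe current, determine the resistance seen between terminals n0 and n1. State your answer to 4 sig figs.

R_eq = 45.75 Ω

MNA unknowns: 7 node voltages V₁..V_7
R1: Y=0.0009524 on G[4,6]
R2: Y=0.2793 on G[5,4]
R3: Y=0.3953 on G[3,1]
R4: Y=0.09804 on G[6,1]
R5: Y=0.0007407 on G[7,2]
R6: Y=0.1038 on G[5,3]
R7: Y=0.0003226 on G[3,6]
R8: Y=0.9009 on G[6,7]
R9: Y=0.03279 on G[4,0]
R10: Y=0.0001376 on G[3,0]
R11: Y=0.01712 on G[6,2]
Im: z[0]−=0.0076, z[1]+=0.0076
solve → V1=0.3477, V2=0.3465, V3=0.3288, V4=0.2304, V5=0.2571, V6=0.3465, V7=0.3465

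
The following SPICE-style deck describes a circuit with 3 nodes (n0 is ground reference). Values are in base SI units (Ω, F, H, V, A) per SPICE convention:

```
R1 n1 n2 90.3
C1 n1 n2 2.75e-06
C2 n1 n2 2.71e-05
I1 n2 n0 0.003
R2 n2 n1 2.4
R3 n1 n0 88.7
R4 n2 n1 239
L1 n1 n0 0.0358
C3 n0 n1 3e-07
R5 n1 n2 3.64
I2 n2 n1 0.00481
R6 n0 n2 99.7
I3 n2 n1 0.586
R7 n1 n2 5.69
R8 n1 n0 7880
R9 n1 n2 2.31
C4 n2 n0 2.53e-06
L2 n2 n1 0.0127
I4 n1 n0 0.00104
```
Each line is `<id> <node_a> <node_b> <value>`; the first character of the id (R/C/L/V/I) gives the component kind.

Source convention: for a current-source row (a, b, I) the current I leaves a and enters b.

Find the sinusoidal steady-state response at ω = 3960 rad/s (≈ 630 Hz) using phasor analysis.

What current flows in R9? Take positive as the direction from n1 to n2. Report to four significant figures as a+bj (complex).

0.1924-0.01491j A

Apply KCL at each of the 2 non-ground nodes and solve the resulting linear system.
Node n1: branches {R1, C1, C2, R2, R3, R4, L1, C3, R5, I2, I3, R7, R8, R9, L2, I4} → V_1 = 0.07009+0.1781j
Node n2: branches {R1, C1, C2, I1, R2, R4, R5, I2, R6, I3, R7, R9, C4, L2} → V_2 = -0.3743+0.2125j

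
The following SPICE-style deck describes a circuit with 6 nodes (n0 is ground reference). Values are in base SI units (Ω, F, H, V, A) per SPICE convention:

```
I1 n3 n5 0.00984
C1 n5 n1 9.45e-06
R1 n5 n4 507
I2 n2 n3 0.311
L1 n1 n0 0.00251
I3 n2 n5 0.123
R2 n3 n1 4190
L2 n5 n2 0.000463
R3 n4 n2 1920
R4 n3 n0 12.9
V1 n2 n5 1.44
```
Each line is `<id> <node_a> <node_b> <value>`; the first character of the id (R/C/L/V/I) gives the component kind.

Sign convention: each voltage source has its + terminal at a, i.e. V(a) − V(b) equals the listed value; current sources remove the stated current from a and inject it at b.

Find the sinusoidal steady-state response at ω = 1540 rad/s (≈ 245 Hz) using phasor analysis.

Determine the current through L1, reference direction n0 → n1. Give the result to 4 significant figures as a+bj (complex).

0.3002-0.0002761j A

Apply KCL at each of the 5 non-ground nodes and solve the resulting linear system.
Node n1: branches {C1, L1, R2} → V_1 = -0.001067-1.161j
Node n2: branches {I2, I3, L2, R3, V1} → V_2 = 1.439+19.53j
Node n3: branches {I1, I2, R2, R4} → V_3 = 3.873-0.003562j
Node n4: branches {R1, R3} → V_4 = 0.2997+19.53j
Node n5: branches {I1, C1, R1, I3, L2, V1} → V_5 = -0.001067+19.53j
Source currents: i(V1)=-0.4346+2.020j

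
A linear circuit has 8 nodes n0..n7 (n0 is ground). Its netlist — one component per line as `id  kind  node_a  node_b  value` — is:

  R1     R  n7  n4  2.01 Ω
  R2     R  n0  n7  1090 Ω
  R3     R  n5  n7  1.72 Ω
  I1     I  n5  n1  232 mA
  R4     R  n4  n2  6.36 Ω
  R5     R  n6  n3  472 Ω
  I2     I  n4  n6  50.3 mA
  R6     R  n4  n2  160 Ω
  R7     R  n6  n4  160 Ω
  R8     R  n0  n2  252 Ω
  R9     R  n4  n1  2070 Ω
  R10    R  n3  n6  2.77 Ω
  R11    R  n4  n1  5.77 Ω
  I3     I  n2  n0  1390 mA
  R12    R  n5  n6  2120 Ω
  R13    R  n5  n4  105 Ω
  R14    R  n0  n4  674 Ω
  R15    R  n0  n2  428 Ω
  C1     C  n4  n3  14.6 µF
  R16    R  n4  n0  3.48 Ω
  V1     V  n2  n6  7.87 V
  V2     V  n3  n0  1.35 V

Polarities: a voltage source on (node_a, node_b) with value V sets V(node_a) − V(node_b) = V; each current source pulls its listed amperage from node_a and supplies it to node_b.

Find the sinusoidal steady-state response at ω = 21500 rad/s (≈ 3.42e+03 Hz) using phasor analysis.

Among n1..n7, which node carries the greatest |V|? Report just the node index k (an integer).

2

MNA unknowns: 7 node voltages V₁..V_7 plus 2 source currents (V1, V2)
R1: Y=0.4975+0.000j on G[7,4]
R2: Y=0.0009174+0.000j on G[0,7]
R3: Y=0.5814+0.000j on G[5,7]
I1: z[5]−=0.232, z[1]+=0.232
R4: Y=0.1572+0.000j on G[4,2]
R5: Y=0.002119+0.000j on G[6,3]
I2: z[4]−=0.0503, z[6]+=0.0503
R6: Y=0.006250+0.000j on G[4,2]
R7: Y=0.006250+0.000j on G[6,4]
R8: Y=0.003968+0.000j on G[0,2]
R9: Y=0.0004831+0.000j on G[4,1]
R10: Y=0.3610+0.000j on G[3,6]
R11: Y=0.1733+0.000j on G[4,1]
I3: z[2]−=1.39, z[0]+=1.39
R12: Y=0.0004717+0.000j on G[5,6]
R13: Y=0.009524+0.000j on G[5,4]
R14: Y=0.001484+0.000j on G[0,4]
R15: Y=0.002336+0.000j on G[0,2]
C1: Y=0.000+0.3139j on G[4,3]
R16: Y=0.2874+0.000j on G[4,0]
V1: row V2−V6=7.87, i_V1 at 2,6
V2: row V3−V0=1.35, i_V2 at 3,0
solve → V1=2.684+0.001020j, V2=4.244+0.0003218j, V3=1.350+0.000j, V4=1.349+0.001020j, V5=0.5044+0.001017j, V6=-3.626+0.0003218j, V7=0.8930+0.001018j
aux → i_V1=-1.890+0.0001121j, i_V2=-1.807-0.0002976j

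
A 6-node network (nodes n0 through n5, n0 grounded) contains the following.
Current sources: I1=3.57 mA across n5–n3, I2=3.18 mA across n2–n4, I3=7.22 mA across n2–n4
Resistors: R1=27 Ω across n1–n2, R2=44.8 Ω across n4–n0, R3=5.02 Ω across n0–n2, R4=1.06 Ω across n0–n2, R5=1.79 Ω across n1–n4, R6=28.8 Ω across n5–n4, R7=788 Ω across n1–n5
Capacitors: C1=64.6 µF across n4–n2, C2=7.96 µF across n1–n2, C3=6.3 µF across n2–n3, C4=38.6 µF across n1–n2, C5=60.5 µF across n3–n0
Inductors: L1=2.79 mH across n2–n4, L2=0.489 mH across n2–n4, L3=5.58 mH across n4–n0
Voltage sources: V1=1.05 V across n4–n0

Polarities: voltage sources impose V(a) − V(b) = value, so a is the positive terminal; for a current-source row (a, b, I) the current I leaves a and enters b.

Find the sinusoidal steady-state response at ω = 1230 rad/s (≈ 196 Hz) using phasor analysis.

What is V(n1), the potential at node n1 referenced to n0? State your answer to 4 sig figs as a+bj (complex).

1.070-0.06001j V

Apply KCL at each of the 5 non-ground nodes and solve the resulting linear system.
Node n1: branches {R1, C2, C4, R5, R7} → V_1 = 1.070-0.06001j
Node n2: branches {R1, C1, C2, R3, L1, I2, L2, R4, C3, C4, I3} → V_2 = 0.7486-0.4696j
Node n3: branches {I1, C3, C5} → V_3 = 0.07061-0.08774j
Node n4: branches {R2, C1, L1, I2, L2, I3, R5, R6, L3, V1} → V_4 = 1.050+0.000j
Node n5: branches {I1, R6, R7} → V_5 = 0.9515-0.002116j
Source currents: i(V1)=-0.8854+0.6843j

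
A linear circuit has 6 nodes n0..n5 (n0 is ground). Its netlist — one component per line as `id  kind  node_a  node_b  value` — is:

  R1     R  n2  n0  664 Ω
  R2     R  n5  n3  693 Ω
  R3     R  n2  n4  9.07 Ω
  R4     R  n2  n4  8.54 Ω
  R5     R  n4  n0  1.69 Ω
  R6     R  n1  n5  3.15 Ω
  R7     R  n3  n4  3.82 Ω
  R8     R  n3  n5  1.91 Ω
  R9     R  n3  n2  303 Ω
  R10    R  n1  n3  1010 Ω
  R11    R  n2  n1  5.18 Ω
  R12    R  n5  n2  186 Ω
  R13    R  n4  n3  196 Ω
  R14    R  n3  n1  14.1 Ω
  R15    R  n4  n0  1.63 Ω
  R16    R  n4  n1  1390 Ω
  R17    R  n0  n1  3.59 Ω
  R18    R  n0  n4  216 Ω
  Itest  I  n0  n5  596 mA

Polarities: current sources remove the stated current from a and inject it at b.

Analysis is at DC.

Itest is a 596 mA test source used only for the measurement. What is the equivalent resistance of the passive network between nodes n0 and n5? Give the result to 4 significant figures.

R_eq = 3.095 Ω

Apply KCL at each of the 5 non-ground nodes and solve the resulting linear system.
Node n1: branches {R6, R10, R11, R14, R16, R17} → V_1 = 0.9197
Node n2: branches {R1, R3, R4, R9, R11, R12} → V_2 = 0.5931
Node n3: branches {R2, R7, R8, R9, R10, R13, R14} → V_3 = 1.282
Node n4: branches {R3, R4, R5, R7, R13, R15, R16, R18} → V_4 = 0.2801
Node n5: branches {R2, R6, R8, R12, Itest} → V_5 = 1.845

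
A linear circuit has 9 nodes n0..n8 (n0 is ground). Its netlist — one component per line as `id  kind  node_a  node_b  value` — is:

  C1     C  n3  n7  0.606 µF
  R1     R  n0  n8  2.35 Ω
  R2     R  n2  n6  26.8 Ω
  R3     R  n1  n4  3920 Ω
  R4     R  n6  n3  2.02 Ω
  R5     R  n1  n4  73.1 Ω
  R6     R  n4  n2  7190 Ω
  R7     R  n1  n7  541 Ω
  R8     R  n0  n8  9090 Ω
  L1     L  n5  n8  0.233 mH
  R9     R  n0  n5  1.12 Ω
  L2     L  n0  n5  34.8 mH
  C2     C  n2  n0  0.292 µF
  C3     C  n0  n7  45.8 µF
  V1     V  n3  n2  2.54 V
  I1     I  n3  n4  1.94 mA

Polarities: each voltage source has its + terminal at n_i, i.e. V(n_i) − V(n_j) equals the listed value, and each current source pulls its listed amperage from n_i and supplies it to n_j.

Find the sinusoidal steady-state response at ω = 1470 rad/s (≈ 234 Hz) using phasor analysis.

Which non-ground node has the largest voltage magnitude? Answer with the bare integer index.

2

MNA unknowns: 8 node voltages V₁..V_8 plus 1 source current (V1)
C1: Y=0.000+0.0008908j on G[3,7]
R1: Y=0.4255+0.000j on G[0,8]
R2: Y=0.03731+0.000j on G[2,6]
R3: Y=0.0002551+0.000j on G[1,4]
R4: Y=0.4950+0.000j on G[6,3]
R5: Y=0.01368+0.000j on G[1,4]
R6: Y=0.0001391+0.000j on G[4,2]
R7: Y=0.001848+0.000j on G[1,7]
R8: Y=0.0001100+0.000j on G[0,8]
L1: Y=0.000-2.920j on G[5,8]
R9: Y=0.8929+0.000j on G[0,5]
L2: Y=0.000-0.01955j on G[0,5]
C2: Y=0.000+0.0004292j on G[2,0]
C3: Y=0.000+0.06733j on G[0,7]
V1: row V3−V2=2.54, i_V1 at 3,2
I1: z[3]−=0.00194, z[4]+=0.00194
solve → V1=0.8517+0.07426j, V2=-1.821+1.171j, V3=0.7193+1.171j, V4=0.9631+0.08510j, V5=0.000+0.000j, V6=0.5413+1.171j, V7=0.01161-0.007468j, V8=0.000+0.000j
aux → i_V1=-0.08902-0.0006304j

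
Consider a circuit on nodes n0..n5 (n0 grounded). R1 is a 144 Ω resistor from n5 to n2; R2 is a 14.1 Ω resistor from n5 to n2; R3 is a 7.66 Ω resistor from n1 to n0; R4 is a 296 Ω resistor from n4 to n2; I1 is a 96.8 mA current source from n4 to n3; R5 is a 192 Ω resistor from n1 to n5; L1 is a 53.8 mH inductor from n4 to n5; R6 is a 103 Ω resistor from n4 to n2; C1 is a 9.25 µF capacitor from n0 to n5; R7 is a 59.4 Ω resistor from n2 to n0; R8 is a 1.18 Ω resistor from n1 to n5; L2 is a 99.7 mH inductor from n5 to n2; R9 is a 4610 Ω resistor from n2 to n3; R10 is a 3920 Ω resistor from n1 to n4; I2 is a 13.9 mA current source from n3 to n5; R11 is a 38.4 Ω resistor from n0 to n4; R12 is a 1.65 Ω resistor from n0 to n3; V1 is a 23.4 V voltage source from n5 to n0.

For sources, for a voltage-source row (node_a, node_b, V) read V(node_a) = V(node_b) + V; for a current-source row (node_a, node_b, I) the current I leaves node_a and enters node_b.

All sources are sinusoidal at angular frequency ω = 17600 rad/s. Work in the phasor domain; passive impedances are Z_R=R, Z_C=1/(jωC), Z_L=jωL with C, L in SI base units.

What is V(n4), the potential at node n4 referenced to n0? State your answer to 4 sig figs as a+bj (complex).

Apply KCL at each of the 5 non-ground nodes and solve the resulting linear system.
Node n1: branches {R3, R5, R8, R10} → V_1 = 20.29-0.0001476j
Node n2: branches {R1, R2, R4, R6, R7, L2, R9} → V_2 = 17.29-0.1012j
Node n3: branches {I1, R9, I2, R12} → V_3 = 0.1429-3.621e-05j
Node n4: branches {R4, I1, L1, R6, R10, R11} → V_4 = 3.433-0.5691j
Node n5: branches {R1, R2, R5, L1, C1, R8, L2, I2, V1} → V_5 = 23.40+0.000j
Source currents: i(V1)=-3.116-3.793j

3.433-0.5691j V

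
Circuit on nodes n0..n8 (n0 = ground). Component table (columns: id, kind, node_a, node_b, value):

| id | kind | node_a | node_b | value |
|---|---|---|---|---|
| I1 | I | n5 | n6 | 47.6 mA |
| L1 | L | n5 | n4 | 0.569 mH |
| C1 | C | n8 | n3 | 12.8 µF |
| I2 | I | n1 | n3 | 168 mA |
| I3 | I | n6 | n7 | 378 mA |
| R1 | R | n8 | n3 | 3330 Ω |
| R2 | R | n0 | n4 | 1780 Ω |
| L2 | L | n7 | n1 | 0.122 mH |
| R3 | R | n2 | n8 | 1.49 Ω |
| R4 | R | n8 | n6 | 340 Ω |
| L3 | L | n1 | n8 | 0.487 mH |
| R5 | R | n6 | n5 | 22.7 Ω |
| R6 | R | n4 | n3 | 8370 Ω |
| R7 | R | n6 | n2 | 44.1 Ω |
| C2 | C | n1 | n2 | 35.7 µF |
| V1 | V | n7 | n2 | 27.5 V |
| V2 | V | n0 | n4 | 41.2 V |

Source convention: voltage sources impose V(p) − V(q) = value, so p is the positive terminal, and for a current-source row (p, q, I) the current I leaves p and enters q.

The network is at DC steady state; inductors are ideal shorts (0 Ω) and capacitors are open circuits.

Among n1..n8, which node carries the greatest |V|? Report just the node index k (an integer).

3

MNA unknowns: 8 node voltages V₁..V_8 plus 5 source currents (L1, L2, L3, V1, V2)
I1: z[5]−=0.0476, z[6]+=0.0476
L1: row V5−V4=0, i_L1 at 5,4
C1: Y=0.000 on G[8,3]
I2: z[1]−=0.168, z[3]+=0.168
I3: z[6]−=0.378, z[7]+=0.378
R1: Y=0.0003003 on G[8,3]
R2: Y=0.0005618 on G[0,4]
L2: row V7−V1=0, i_L2 at 7,1
R3: Y=0.6711 on G[2,8]
R4: Y=0.002941 on G[8,6]
L3: row V1−V8=0, i_L3 at 1,8
R5: Y=0.04405 on G[6,5]
R6: Y=0.0001195 on G[4,3]
R7: Y=0.02268 on G[6,2]
C2: Y=0.000 on G[1,2]
V1: row V7−V2=27.5, i_V1 at 7,2
V2: row V0−V4=41.2, i_V2 at 0,4
solve → V1=-4.168, V2=-31.67, V3=385.5, V4=-41.20, V5=-41.20, V6=-41.28, V7=-4.168, V8=-4.168
aux → i_L1=-0.05098, i_L2=18.62, i_L3=18.45, i_V1=-18.24, i_V2=-0.02315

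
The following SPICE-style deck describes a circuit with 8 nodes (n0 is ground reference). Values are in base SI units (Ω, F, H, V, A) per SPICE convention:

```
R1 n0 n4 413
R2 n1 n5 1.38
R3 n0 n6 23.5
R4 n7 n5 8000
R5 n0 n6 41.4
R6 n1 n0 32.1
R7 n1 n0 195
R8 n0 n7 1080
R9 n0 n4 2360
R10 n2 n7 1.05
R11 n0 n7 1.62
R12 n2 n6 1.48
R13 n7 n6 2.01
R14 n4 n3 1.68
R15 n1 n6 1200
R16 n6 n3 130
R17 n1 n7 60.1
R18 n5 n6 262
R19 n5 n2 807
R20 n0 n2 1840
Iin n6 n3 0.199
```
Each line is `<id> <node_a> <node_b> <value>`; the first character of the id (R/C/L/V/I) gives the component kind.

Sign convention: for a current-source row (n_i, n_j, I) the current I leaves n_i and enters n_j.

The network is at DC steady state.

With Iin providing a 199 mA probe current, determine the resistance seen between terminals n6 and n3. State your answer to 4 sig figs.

R_eq = 95.19 Ω

Apply KCL at each of the 7 non-ground nodes and solve the resulting linear system.
Node n1: branches {R2, R6, R7, R15, R17} → V_1 = -0.03170
Node n2: branches {R10, R12, R19, R20} → V_2 = -0.09189
Node n3: branches {R14, R16, Iin} → V_3 = 18.82
Node n4: branches {R1, R9, R14} → V_4 = 18.73
Node n5: branches {R2, R4, R18, R19} → V_5 = -0.03227
Node n6: branches {R3, R5, R12, R13, R15, R16, R18, Iin} → V_6 = -0.1213
Node n7: branches {R4, R8, R10, R11, R13, R17} → V_7 = -0.07117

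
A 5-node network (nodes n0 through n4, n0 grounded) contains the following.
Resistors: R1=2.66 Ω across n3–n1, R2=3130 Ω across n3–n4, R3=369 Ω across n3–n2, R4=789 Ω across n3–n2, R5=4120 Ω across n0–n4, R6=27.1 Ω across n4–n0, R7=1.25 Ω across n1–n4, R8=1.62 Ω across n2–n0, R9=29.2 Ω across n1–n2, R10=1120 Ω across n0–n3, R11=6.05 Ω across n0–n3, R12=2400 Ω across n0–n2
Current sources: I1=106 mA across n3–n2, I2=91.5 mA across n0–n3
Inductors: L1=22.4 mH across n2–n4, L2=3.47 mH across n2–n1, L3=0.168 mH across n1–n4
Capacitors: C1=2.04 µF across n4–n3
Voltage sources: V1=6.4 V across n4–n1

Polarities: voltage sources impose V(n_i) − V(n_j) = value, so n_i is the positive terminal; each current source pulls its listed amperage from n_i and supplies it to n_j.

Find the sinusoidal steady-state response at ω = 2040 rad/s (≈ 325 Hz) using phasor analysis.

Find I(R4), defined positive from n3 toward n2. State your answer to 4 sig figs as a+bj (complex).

Element admittances at ω=2040 rad/s:
  Y(R1) = 0.3759+0.000j S between n3,n1
  Y(R2) = 0.0003195+0.000j S between n3,n4
  I1: injects 0.106 A into n2 (from n3)
  Y(R3) = 0.002710+0.000j S between n3,n2
  Y(R4) = 0.001267+0.000j S between n3,n2
  I2: injects 0.0915 A into n3 (from n0)
  Y(R5) = 0.0002427+0.000j S between n0,n4
  Y(R6) = 0.03690+0.000j S between n4,n0
  Y(L1) = 0.000-0.02188j S between n2,n4
  Y(L2) = 0.000-0.1413j S between n2,n1
  Y(R7) = 0.8000+0.000j S between n1,n4
  Y(R8) = 0.6173+0.000j S between n2,n0
  Y(R9) = 0.03425+0.000j S between n1,n2
  Y(R10) = 0.0008929+0.000j S between n0,n3
  Y(C1) = 0.000+0.004162j S between n4,n3
  Y(R11) = 0.1653+0.000j S between n0,n3
  Y(R12) = 0.0004167+0.000j S between n0,n2
  Y(L3) = 0.000-2.918j S between n1,n4
  V1: constraint V(n4)−V(n1) = 6.4
Assemble and solve the 5×5 MNA system:
  V(n1)=-1.066-0.2386j  V(n2)=0.03061+0.04598j  V(n3)=-0.7554-0.1176j  V(n4)=5.334-0.2386j
  i(V1)=-5.314+18.77j

-0.0009962-0.0002073j A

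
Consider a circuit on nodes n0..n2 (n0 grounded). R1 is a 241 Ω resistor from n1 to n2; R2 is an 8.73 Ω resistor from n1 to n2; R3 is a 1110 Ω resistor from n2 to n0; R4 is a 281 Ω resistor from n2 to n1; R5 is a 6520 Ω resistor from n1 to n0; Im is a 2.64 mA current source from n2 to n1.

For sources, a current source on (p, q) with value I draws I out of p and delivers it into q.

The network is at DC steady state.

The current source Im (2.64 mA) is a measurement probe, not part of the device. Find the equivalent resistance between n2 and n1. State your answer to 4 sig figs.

R_eq = 8.171 Ω

Element admittances at DC:
  Y(R1) = 0.004149 S between n1,n2
  Y(R2) = 0.1145 S between n1,n2
  Y(R3) = 0.0009009 S between n2,n0
  Y(R4) = 0.003559 S between n2,n1
  Y(R5) = 0.0001534 S between n1,n0
  Im: injects 0.00264 A into n1 (from n2)
Assemble and solve the 2×2 MNA system:
  V(n1)=0.01843  V(n2)=-0.003138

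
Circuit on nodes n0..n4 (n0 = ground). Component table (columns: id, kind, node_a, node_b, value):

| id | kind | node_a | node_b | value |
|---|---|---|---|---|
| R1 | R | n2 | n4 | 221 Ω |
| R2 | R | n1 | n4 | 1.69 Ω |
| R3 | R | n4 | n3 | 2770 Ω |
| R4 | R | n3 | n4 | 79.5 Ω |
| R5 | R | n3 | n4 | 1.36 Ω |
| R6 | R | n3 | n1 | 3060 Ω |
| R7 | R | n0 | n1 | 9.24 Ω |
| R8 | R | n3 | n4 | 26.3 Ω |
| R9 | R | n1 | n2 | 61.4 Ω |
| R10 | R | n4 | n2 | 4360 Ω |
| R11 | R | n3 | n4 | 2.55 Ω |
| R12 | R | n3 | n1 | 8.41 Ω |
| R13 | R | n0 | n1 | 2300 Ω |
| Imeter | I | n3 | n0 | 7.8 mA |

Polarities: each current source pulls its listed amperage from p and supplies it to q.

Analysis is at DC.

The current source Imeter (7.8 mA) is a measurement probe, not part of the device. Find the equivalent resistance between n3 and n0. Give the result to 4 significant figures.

MNA unknowns: 4 node voltages V₁..V_4
R1: Y=0.004525 on G[2,4]
R2: Y=0.5917 on G[1,4]
R3: Y=0.0003610 on G[4,3]
R4: Y=0.01258 on G[3,4]
R5: Y=0.7353 on G[3,4]
R6: Y=0.0003268 on G[3,1]
R7: Y=0.1082 on G[0,1]
R8: Y=0.03802 on G[3,4]
R9: Y=0.01629 on G[1,2]
R10: Y=0.0002294 on G[4,2]
R11: Y=0.3922 on G[3,4]
R12: Y=0.1189 on G[3,1]
R13: Y=0.0004348 on G[0,1]
Imeter: z[3]−=0.0078, z[0]+=0.0078
solve → V1=-0.07178, V2=-0.07406, V3=-0.08694, V4=-0.08185

R_eq = 11.15 Ω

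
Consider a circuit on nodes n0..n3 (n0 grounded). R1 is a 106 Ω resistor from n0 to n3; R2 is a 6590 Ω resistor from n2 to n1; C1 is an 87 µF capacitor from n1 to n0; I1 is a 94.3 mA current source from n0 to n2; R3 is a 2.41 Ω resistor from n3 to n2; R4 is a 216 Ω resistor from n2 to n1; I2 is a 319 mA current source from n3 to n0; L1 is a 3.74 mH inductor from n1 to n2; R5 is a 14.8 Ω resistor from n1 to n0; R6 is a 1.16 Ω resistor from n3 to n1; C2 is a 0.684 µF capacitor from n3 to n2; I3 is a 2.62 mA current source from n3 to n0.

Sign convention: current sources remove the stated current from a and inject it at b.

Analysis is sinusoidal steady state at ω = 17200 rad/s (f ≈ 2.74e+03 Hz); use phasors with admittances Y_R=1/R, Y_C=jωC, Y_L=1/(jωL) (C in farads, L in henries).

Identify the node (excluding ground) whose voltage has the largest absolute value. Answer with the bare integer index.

Element admittances at ω=17200 rad/s:
  Y(R1) = 0.009434+0.000j S between n0,n3
  Y(R2) = 0.0001517+0.000j S between n2,n1
  Y(C1) = 0.000+1.496j S between n1,n0
  I1: injects 0.0943 A into n2 (from n0)
  Y(R3) = 0.4149+0.000j S between n3,n2
  Y(R4) = 0.004630+0.000j S between n2,n1
  I2: injects 0.319 A into n0 (from n3)
  Y(L1) = 0.000-0.01555j S between n1,n2
  Y(R5) = 0.06757+0.000j S between n1,n0
  Y(R6) = 0.8621+0.000j S between n3,n1
  Y(C2) = 0.000+0.01176j S between n3,n2
  I3: injects 0.00262 A into n0 (from n3)
Assemble and solve the 3×3 MNA system:
  V(n1)=-0.007699+0.1499j  V(n2)=-0.04031+0.1402j  V(n3)=-0.2681+0.1477j

3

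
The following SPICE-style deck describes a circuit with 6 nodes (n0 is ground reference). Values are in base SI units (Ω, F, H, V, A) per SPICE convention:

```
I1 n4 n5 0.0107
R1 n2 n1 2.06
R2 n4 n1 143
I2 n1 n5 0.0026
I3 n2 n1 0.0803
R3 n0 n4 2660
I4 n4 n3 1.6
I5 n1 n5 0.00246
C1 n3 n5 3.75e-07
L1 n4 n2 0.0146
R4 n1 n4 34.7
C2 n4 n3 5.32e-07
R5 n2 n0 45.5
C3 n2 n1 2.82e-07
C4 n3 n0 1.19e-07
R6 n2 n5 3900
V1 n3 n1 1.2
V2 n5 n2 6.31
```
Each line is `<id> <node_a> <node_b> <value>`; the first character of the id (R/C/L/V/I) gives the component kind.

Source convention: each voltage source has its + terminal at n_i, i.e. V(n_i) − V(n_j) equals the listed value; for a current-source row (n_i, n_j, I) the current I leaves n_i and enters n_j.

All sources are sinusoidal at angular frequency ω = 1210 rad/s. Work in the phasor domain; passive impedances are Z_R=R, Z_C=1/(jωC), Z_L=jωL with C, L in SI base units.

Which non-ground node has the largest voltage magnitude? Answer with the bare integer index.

4

Element admittances at ω=1210 rad/s:
  I1: injects 0.0107 A into n5 (from n4)
  Y(R1) = 0.4854+0.000j S between n2,n1
  Y(R2) = 0.006993+0.000j S between n4,n1
  I2: injects 0.0026 A into n5 (from n1)
  I3: injects 0.0803 A into n1 (from n2)
  Y(R3) = 0.0003759+0.000j S between n0,n4
  I4: injects 1.6 A into n3 (from n4)
  I5: injects 0.00246 A into n5 (from n1)
  Y(C1) = 0.000+0.0004537j S between n3,n5
  Y(L1) = 0.000-0.05661j S between n4,n2
  Y(R4) = 0.02882+0.000j S between n1,n4
  Y(C2) = 0.000+0.0006437j S between n4,n3
  Y(R5) = 0.02198+0.000j S between n2,n0
  Y(C3) = 0.000+0.0003412j S between n2,n1
  Y(C4) = 0.000+0.0001440j S between n3,n0
  Y(R6) = 0.0002564+0.000j S between n2,n5
  V1: constraint V(n3)−V(n1) = 1.2
  V2: constraint V(n5)−V(n2) = 6.31
Assemble and solve the 7×7 MNA system:
  V(n1)=2.614-1.059j  V(n2)=0.1920+0.3046j  V(n3)=3.814-1.059j  V(n4)=-11.63-19.27j  V(n5)=6.502+0.3046j
  i(V1)=1.611-0.009271j  i(V2)=0.01476-0.001220j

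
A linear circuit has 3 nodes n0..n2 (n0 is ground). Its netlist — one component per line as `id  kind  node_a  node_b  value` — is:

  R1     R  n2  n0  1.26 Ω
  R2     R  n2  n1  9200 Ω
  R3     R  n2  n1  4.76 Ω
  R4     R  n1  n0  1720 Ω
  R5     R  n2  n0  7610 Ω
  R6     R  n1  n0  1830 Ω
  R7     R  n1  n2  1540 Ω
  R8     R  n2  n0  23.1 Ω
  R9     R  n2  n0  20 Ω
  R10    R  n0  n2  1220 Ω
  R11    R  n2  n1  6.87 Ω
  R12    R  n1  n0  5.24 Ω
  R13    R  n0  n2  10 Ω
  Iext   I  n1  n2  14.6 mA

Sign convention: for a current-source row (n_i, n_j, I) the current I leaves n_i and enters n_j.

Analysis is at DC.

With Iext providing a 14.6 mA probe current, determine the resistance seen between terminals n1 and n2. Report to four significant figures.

R_eq = 1.934 Ω

MNA unknowns: 2 node voltages V₁..V_2
R1: Y=0.7937 on G[2,0]
R2: Y=0.0001087 on G[2,1]
R3: Y=0.2101 on G[2,1]
R4: Y=0.0005814 on G[1,0]
R5: Y=0.0001314 on G[2,0]
R6: Y=0.0005464 on G[1,0]
R7: Y=0.0006494 on G[1,2]
R8: Y=0.04329 on G[2,0]
R9: Y=0.05000 on G[2,0]
R10: Y=0.0008197 on G[0,2]
R11: Y=0.1456 on G[2,1]
R12: Y=0.1908 on G[1,0]
R13: Y=0.1000 on G[0,2]
Iext: z[1]−=0.0146, z[2]+=0.0146
solve → V1=-0.02364, V2=0.004594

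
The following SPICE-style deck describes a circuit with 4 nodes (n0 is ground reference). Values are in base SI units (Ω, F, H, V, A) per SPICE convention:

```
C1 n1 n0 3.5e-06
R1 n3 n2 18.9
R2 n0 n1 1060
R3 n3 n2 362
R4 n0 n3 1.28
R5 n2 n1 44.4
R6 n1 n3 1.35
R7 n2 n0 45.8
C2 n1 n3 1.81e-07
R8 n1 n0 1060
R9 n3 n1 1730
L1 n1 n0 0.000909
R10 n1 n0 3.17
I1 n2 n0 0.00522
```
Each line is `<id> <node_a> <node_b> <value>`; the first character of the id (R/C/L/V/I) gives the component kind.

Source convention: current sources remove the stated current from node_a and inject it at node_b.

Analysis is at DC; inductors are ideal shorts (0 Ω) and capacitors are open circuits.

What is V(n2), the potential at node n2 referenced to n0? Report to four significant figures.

-0.05323 V

Apply KCL at each of the 3 non-ground nodes and solve the resulting linear system.
Node n1: branches {C1, R2, R5, R6, C2, R8, R9, L1, R10} → V_1 = 0.000
Node n2: branches {R1, R3, R5, R7, I1} → V_2 = -0.05323
Node n3: branches {R1, R3, R4, R6, C2, R9} → V_3 = -0.001878
Source currents: i(L1)=-0.002591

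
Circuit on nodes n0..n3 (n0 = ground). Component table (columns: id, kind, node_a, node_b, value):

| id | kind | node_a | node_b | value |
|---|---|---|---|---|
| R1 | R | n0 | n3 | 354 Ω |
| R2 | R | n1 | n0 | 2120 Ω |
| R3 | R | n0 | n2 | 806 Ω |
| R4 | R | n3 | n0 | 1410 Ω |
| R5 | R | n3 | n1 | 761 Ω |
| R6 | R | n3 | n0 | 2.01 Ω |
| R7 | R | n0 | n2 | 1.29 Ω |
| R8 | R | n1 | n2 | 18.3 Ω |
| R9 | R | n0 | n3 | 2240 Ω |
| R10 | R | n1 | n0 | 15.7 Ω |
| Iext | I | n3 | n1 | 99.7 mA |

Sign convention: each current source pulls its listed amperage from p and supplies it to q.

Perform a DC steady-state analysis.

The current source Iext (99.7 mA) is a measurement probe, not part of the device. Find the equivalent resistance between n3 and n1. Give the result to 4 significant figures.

Element admittances at DC:
  Y(R1) = 0.002825 S between n0,n3
  Y(R2) = 0.0004717 S between n1,n0
  Y(R3) = 0.001241 S between n0,n2
  Y(R4) = 0.0007092 S between n3,n0
  Y(R5) = 0.001314 S between n3,n1
  Y(R6) = 0.4975 S between n3,n0
  Y(R7) = 0.7752 S between n0,n2
  Y(R8) = 0.05464 S between n1,n2
  Y(R9) = 0.0004464 S between n0,n3
  Y(R10) = 0.06369 S between n1,n0
  Iext: injects 0.0997 A into n1 (from n3)
Assemble and solve the 3×3 MNA system:
  V(n1)=0.8533  V(n2)=0.05611  V(n3)=-0.1961

R_eq = 10.53 Ω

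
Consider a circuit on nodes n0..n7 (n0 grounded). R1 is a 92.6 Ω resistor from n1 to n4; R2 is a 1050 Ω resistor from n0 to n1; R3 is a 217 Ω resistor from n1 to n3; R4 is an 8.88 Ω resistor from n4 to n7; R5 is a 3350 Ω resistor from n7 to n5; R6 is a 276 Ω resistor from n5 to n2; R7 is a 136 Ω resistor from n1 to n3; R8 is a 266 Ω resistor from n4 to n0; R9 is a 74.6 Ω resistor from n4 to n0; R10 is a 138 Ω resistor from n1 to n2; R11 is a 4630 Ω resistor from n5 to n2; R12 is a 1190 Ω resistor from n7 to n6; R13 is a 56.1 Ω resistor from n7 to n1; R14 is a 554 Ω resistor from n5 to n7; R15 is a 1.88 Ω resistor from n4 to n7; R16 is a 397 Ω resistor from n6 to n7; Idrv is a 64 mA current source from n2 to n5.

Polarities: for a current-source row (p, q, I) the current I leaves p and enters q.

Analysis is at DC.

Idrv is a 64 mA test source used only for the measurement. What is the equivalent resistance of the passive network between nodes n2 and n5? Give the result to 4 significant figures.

R_eq = 185.7 Ω

MNA unknowns: 7 node voltages V₁..V_7
R1: Y=0.01080 on G[1,4]
R2: Y=0.0009524 on G[0,1]
R3: Y=0.004608 on G[1,3]
R4: Y=0.1126 on G[4,7]
R5: Y=0.0002985 on G[7,5]
R6: Y=0.003623 on G[5,2]
R7: Y=0.007353 on G[1,3]
R8: Y=0.003759 on G[4,0]
R9: Y=0.01340 on G[4,0]
R10: Y=0.007246 on G[1,2]
R11: Y=0.0002160 on G[5,2]
R12: Y=0.0008403 on G[7,6]
R13: Y=0.01783 on G[7,1]
R14: Y=0.001805 on G[5,7]
R15: Y=0.5319 on G[4,7]
R16: Y=0.002519 on G[6,7]
Idrv: z[2]−=0.064, z[5]+=0.064
solve → V1=-0.5827, V2=-3.116, V3=-0.5827, V4=0.03233, V5=8.772, V6=0.04350, V7=0.04350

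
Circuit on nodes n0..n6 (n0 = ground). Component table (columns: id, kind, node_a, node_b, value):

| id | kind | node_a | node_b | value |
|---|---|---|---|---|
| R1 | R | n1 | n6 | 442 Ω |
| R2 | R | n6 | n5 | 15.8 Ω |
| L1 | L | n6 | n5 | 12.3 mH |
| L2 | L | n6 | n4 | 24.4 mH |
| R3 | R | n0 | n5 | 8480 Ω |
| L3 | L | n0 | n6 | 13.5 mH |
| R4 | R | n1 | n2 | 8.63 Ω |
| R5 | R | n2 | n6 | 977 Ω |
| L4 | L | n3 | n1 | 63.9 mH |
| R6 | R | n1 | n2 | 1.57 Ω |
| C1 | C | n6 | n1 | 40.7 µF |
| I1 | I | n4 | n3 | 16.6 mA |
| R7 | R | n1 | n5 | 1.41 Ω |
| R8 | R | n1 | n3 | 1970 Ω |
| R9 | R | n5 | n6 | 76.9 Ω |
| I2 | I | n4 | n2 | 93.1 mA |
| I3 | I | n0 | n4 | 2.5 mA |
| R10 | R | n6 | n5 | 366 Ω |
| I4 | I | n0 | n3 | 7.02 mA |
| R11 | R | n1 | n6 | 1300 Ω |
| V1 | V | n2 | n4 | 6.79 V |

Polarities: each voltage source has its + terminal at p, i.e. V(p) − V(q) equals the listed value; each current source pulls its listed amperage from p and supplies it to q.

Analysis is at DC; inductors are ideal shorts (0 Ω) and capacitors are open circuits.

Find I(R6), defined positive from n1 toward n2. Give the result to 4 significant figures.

-2.092 A

MNA unknowns: 6 node voltages V₁..V_6 plus 5 source currents (L1, L2, L3, L4, V1)
R1: Y=0.002262 on G[1,6]
R2: Y=0.06329 on G[6,5]
L1: row V6−V5=0, i_L1 at 6,5
L2: row V6−V4=0, i_L2 at 6,4
R3: Y=0.0001179 on G[0,5]
L3: row V0−V6=0, i_L3 at 0,6
R4: Y=0.1159 on G[1,2]
R5: Y=0.001024 on G[2,6]
L4: row V3−V1=0, i_L4 at 3,1
R6: Y=0.6369 on G[1,2]
C1: Y=0.000 on G[6,1]
I1: z[4]−=0.0166, z[3]+=0.0166
R7: Y=0.7092 on G[1,5]
R8: Y=0.0005076 on G[1,3]
R9: Y=0.01300 on G[5,6]
I2: z[4]−=0.0931, z[2]+=0.0931
I3: z[0]−=0.0025, z[4]+=0.0025
R10: Y=0.002732 on G[6,5]
I4: z[0]−=0.00702, z[3]+=0.00702
R11: Y=0.0007692 on G[1,6]
V1: row V2−V4=6.79, i_V1 at 2,4
solve → V1=3.505, V2=6.790, V3=3.505, V4=0.000, V5=0.000, V6=0.000
aux → i_L1=-2.486, i_L2=2.494, i_L3=-0.009520, i_L4=0.02362, i_V1=-2.387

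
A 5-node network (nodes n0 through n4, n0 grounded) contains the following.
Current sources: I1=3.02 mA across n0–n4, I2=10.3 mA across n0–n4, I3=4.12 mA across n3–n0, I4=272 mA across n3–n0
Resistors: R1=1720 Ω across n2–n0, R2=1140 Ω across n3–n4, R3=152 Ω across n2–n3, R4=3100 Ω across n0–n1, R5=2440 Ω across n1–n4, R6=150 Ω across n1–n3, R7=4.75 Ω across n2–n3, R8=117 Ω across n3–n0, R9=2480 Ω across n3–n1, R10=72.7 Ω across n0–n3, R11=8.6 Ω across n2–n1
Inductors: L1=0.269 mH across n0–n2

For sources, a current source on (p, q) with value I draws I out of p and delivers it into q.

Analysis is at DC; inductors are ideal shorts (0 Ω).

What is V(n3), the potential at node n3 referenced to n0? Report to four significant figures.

MNA unknowns: 4 node voltages V₁..V_4 plus 1 source current (L1)
I1: z[0]−=0.00302, z[4]+=0.00302
R1: Y=0.0005814 on G[2,0]
R2: Y=0.0008772 on G[3,4]
R3: Y=0.006579 on G[2,3]
I2: z[0]−=0.0103, z[4]+=0.0103
R4: Y=0.0003226 on G[0,1]
R5: Y=0.0004098 on G[1,4]
L1: row V0−V2=0, i_L1 at 0,2
I3: z[3]−=0.00412, z[0]+=0.00412
R6: Y=0.006667 on G[1,3]
R7: Y=0.2105 on G[2,3]
R8: Y=0.008547 on G[3,0]
R9: Y=0.0004032 on G[3,1]
R10: Y=0.01376 on G[0,3]
R11: Y=0.1163 on G[2,1]
I4: z[3]−=0.272, z[0]+=0.272
solve → V1=-0.03000, V2=0.000, V3=-1.083, V4=9.602
aux → i_L1=0.2386

-1.083 V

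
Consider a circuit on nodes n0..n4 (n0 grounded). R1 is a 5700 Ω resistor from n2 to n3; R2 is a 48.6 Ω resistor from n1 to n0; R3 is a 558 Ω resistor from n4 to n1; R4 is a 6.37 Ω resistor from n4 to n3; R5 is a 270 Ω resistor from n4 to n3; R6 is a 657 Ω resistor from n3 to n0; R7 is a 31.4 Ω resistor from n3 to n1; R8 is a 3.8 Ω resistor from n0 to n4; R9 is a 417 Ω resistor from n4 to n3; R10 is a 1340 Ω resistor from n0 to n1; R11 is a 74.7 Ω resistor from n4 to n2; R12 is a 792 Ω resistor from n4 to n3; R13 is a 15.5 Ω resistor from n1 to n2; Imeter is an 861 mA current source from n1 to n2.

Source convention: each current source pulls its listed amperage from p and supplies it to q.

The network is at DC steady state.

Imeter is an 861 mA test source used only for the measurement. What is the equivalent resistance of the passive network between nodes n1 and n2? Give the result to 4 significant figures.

Element admittances at DC:
  Y(R1) = 0.0001754 S between n2,n3
  Y(R2) = 0.02058 S between n1,n0
  Y(R3) = 0.001792 S between n4,n1
  Y(R4) = 0.1570 S between n4,n3
  Y(R5) = 0.003704 S between n4,n3
  Y(R6) = 0.001522 S between n3,n0
  Y(R7) = 0.03185 S between n3,n1
  Y(R8) = 0.2632 S between n0,n4
  Y(R9) = 0.002398 S between n4,n3
  Y(R10) = 0.0007463 S between n0,n1
  Y(R11) = 0.01339 S between n4,n2
  Y(R12) = 0.001263 S between n4,n3
  Y(R13) = 0.06452 S between n1,n2
  Imeter: injects 0.861 A into n2 (from n1)
Assemble and solve the 4×4 MNA system:
  V(n1)=-2.324  V(n2)=9.139  V(n3)=-0.2085  V(n4)=0.1895

R_eq = 13.31 Ω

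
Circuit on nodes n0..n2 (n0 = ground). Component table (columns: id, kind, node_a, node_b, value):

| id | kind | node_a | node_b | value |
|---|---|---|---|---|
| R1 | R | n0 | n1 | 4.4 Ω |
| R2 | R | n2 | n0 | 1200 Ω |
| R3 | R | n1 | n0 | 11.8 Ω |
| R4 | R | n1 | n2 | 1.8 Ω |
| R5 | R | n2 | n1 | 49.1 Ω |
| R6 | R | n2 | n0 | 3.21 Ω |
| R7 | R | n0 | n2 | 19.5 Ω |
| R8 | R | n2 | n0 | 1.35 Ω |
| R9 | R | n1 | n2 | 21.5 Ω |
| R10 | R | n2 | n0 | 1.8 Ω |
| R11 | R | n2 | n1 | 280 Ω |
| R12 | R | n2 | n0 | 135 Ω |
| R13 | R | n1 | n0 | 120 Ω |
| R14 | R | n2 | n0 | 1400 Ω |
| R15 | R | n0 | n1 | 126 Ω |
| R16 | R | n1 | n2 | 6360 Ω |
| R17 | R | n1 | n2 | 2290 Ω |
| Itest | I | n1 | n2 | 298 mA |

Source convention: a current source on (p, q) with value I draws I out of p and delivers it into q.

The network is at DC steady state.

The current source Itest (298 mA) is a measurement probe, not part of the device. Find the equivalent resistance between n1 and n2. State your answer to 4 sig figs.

MNA unknowns: 2 node voltages V₁..V_2
R1: Y=0.2273 on G[0,1]
R2: Y=0.0008333 on G[2,0]
R3: Y=0.08475 on G[1,0]
R4: Y=0.5556 on G[1,2]
R5: Y=0.02037 on G[2,1]
R6: Y=0.3115 on G[2,0]
R7: Y=0.05128 on G[0,2]
R8: Y=0.7407 on G[2,0]
R9: Y=0.04651 on G[1,2]
R10: Y=0.5556 on G[2,0]
R11: Y=0.003571 on G[2,1]
R12: Y=0.007407 on G[2,0]
R13: Y=0.008333 on G[1,0]
R14: Y=0.0007143 on G[2,0]
R15: Y=0.007937 on G[0,1]
R16: Y=0.0001572 on G[1,2]
R17: Y=0.0004367 on G[1,2]
Itest: z[1]−=0.298, z[2]+=0.298
solve → V1=-0.2764, V2=0.05439

R_eq = 1.110 Ω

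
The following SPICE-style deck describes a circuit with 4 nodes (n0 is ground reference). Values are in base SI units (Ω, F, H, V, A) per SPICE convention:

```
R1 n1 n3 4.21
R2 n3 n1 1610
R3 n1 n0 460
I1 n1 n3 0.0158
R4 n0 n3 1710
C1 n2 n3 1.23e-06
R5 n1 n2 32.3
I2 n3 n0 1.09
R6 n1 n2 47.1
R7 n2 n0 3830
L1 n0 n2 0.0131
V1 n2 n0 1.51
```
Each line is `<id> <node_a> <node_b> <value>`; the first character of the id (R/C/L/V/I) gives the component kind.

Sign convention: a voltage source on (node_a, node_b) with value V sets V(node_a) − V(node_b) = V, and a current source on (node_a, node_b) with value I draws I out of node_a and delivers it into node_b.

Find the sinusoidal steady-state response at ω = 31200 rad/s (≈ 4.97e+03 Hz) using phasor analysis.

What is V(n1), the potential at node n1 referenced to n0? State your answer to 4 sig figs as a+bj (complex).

MNA unknowns: 3 node voltages V₁..V_3 plus 1 source current (V1)
R1: Y=0.2375+0.000j on G[1,3]
R2: Y=0.0006211+0.000j on G[3,1]
R3: Y=0.002174+0.000j on G[1,0]
I1: z[1]−=0.0158, z[3]+=0.0158
R4: Y=0.0005848+0.000j on G[0,3]
C1: Y=0.000+0.03838j on G[2,3]
R5: Y=0.03096+0.000j on G[1,2]
I2: z[3]−=1.09, z[0]+=1.09
R6: Y=0.02123+0.000j on G[1,2]
R7: Y=0.0002611+0.000j on G[2,0]
L1: Y=0.000-0.002447j on G[0,2]
V1: row V2−V0=1.51, i_V1 at 2,0
solve → V1=-9.985+9.781j, V2=1.510+0.000j, V3=-12.53+12.01j
aux → i_V1=-1.061-0.02459j

-9.985+9.781j V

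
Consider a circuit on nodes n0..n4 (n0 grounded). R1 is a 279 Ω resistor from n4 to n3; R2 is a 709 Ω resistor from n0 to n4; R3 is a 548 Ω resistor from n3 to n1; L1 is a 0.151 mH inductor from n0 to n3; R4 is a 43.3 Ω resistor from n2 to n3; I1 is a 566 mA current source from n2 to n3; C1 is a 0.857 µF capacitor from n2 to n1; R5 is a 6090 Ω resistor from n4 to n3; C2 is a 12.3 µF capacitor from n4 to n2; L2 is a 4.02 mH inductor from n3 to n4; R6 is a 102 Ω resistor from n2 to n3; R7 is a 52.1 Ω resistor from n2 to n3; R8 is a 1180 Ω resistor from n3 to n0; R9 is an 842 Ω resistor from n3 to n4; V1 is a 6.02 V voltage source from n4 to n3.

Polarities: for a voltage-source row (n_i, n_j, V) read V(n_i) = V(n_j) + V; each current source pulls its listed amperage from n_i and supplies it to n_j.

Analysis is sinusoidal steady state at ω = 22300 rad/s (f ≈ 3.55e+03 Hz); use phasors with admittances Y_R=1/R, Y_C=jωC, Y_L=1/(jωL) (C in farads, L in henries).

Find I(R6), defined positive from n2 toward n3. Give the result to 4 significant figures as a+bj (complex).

0.05297+0.03062j A

MNA unknowns: 4 node voltages V₁..V_4 plus 1 source current (V1)
R1: Y=0.003584+0.000j on G[4,3]
R2: Y=0.001410+0.000j on G[0,4]
R3: Y=0.001825+0.000j on G[3,1]
L1: Y=0.000-0.2970j on G[0,3]
R4: Y=0.02309+0.000j on G[2,3]
I1: z[2]−=0.566, z[3]+=0.566
C1: Y=0.000+0.01911j on G[2,1]
R5: Y=0.0001642+0.000j on G[4,3]
C2: Y=0.000+0.2743j on G[4,2]
L2: Y=0.000-0.01115j on G[3,4]
R6: Y=0.009804+0.000j on G[2,3]
R7: Y=0.01919+0.000j on G[2,3]
R8: Y=0.0008475+0.000j on G[3,0]
R9: Y=0.001188+0.000j on G[3,4]
V1: row V4−V3=6.02, i_V1 at 4,3
solve → V1=5.058+3.578j, V2=5.403+3.095j, V3=-0.0002174-0.02859j, V4=6.020-0.02859j
aux → i_V1=-0.8949-0.1021j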